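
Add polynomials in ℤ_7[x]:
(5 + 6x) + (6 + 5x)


Add coefficients mod 7:
x^0: 5 + 6 = 4 (mod 7)
x^1: 6 + 5 = 4 (mod 7)
Result: 4 + 4x

f + g = 4 + 4x


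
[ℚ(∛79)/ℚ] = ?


∛79 has minimal polynomial x³ - 79 (irreducible over ℚ since 79 is not a perfect cube)

[ℚ(∛79)/ℚ] = 3


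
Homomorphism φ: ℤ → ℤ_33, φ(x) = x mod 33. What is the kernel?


Kernel = preimage of identity
ker(φ) = {x ∈ ℤ : x ≡ 0 (mod 33)} = 33ℤ = {0, ±33, ±66, ...}

ker(φ) = 33ℤ


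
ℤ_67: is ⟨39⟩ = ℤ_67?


g generates ℤ_n iff gcd(g, n) = 1
gcd(39, 67) = 1
Since gcd = 1, 39 is a generator.

Yes, 39 generates ℤ_67


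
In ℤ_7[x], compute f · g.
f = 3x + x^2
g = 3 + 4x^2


Expand and collect like terms; reduce coefficients mod 7:
x^0: 0·3 = 0 ≡ 0 (mod 7)
x^1: 0·0 + 3·3 = 9 ≡ 2 (mod 7)
x^2: 0·4 + 3·0 + 1·3 = 3 ≡ 3 (mod 7)
x^3: 3·4 + 1·0 = 12 ≡ 5 (mod 7)
x^4: 1·4 = 4 ≡ 4 (mod 7)
Result: 2x + 3x^2 + 5x^3 + 4x^4

f · g = 2x + 3x^2 + 5x^3 + 4x^4


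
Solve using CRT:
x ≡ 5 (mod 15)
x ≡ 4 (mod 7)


m₁ = 15, m₂ = 7, gcd = 1, so CRT applies. M = m₁·m₂ = 105
Let M₁ = M/m₁ = 7, M₂ = M/m₂ = 15
Find y₁ ≡ M₁⁻¹ (mod m₁): 7⁻¹ ≡ 13 (mod 15)
Find y₂ ≡ M₂⁻¹ (mod m₂): 15⁻¹ ≡ 1 (mod 7)
x = a₁·M₁·y₁ + a₂·M₂·y₂ = 5·7·13 + 4·15·1 = 515
Reduce mod 105: x ≡ 95
Check: 95 mod 15 = 5 ✓, 95 mod 7 = 4 ✓

x ≡ 95 (mod 105)


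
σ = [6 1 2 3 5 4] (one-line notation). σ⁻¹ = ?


To find σ⁻¹, swap domain and range:
σ(1) = 6 → σ⁻¹(6) = 1
σ(2) = 1 → σ⁻¹(1) = 2
σ(3) = 2 → σ⁻¹(2) = 3
σ(4) = 3 → σ⁻¹(3) = 4
σ(5) = 5 → σ⁻¹(5) = 5
σ(6) = 4 → σ⁻¹(4) = 6

σ⁻¹ = [2 3 4 6 5 1]


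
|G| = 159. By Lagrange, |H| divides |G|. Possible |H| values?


Lagrange's theorem: |H| divides |G|
|G| = 159
Divisors of 159: 1, 3, 53, 159

Possible subgroup orders: {1, 3, 53, 159}


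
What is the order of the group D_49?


|D_n| = 2n (n rotations and n reflections)
|D_49| = 2×49 = 98

|D_49| = 98


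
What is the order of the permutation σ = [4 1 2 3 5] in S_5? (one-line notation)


Cycle decomposition: (1 4 3 2)
Cycle lengths: 4
Order = lcm(4) = 4

ord(σ) = 4


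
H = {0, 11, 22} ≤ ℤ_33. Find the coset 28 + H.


28 + H = {28 + h (mod 33) : h ∈ H}
28+0=28, 28+11=6, 28+22=17
28 + H = {6, 17, 28} = 6 + H

28 + H = {6, 17, 28}


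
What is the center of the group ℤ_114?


Z(G) = {g ∈ G | gx = xg for all x ∈ G}
ℤ_114 is abelian, so Z(G) = G

Z(ℤ_114) = ℤ_114


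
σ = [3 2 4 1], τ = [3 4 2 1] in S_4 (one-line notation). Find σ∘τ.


σ∘τ: apply τ first, then σ
1 →τ 3 →σ 4
2 →τ 4 →σ 1
3 →τ 2 →σ 2
4 →τ 1 →σ 3

σ∘τ = [4 1 2 3]


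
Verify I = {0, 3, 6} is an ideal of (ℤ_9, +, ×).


Check ideal conditions for I = {0, 3, 6} in ℤ_9:
(1) I is an additive subgroup? Yes
(2) For r ∈ ℤ_9 and a ∈ I: r·a ∈ I? Yes

Yes, I is an ideal of ℤ_9


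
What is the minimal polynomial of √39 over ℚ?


√39 satisfies x² - 39 = 0, irreducible over ℚ since 39 is squarefree

Minimal polynomial: x² - 39


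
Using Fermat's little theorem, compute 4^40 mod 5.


Fermat's little theorem: if p is prime and gcd(a,p)=1, then a^(p-1) ≡ 1 (mod p)
p = 5 is prime, gcd(4,5) = 1
Reduce exponent: 40 mod 4 = 0
So 4^40 ≡ 4^0 (mod 5)
4^0 = 1

4^40 ≡ 1 (mod 5)


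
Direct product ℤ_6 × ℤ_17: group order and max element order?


|ℤ_6 × ℤ_17| = 6 × 17 = 102
Max element order = lcm(6,17) = 102
Cyclic? Yes (gcd=1)

|ℤ_6×ℤ_17| = 102, max element order = 102


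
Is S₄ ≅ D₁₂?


Comparing S₄ and D₁₂:
S₄ has trivial center; D₁₂ has center {e, r⁶}

No, S₄ ≇ D₁₂


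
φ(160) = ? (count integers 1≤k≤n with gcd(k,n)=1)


Factor n: 160 = 2^5 × 5
φ(n) = n · ∏(1 - 1/p) over distinct primes p | n
φ(160) = 160 · (1 - 1/2) · (1 - 1/5) = 64

φ(160) = 64


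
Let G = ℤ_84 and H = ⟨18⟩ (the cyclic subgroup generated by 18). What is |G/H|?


|⟨18⟩| = n / gcd(18, 84) = 84 / 6 = 14
H is normal (ℤ_84 is abelian).
|G/H| = |G| / |H| = 84 / 14 = 6

|G/H| = 6


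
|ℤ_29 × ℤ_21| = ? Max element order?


|ℤ_29 × ℤ_21| = 29 × 21 = 609
Max element order = lcm(29,21) = 609
Cyclic? Yes (gcd=1)

|ℤ_29×ℤ_21| = 609, max element order = 609


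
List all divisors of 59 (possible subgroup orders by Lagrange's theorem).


Lagrange's theorem: |H| divides |G|
|G| = 59
Divisors of 59: 1, 59

Possible subgroup orders: {1, 59}


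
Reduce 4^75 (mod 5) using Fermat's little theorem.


Fermat's little theorem: if p is prime and gcd(a,p)=1, then a^(p-1) ≡ 1 (mod p)
p = 5 is prime, gcd(4,5) = 1
Reduce exponent: 75 mod 4 = 3
So 4^75 ≡ 4^3 (mod 5)
4^3 mod 5 = 4

4^75 ≡ 4 (mod 5)


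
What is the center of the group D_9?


Z(G) = {g ∈ G | gx = xg for all x ∈ G}
For odd n, Z(D_n) = {e}: no nontrivial rotation commutes with all reflections

Z(D_9) = {e}


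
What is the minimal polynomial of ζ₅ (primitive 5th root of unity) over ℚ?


ζ₅ is a root of Φ₅(x) = x⁴ + x³ + x² + x + 1, irreducible over ℚ

Minimal polynomial: x⁴ + x³ + x² + x + 1


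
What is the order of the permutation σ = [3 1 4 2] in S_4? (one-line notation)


Cycle decomposition: (1 3 4 2)
Cycle lengths: 4
Order = lcm(4) = 4

ord(σ) = 4


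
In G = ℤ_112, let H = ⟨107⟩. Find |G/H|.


|⟨107⟩| = n / gcd(107, 112) = 112 / 1 = 112
H is normal (ℤ_112 is abelian).
|G/H| = |G| / |H| = 112 / 112 = 1

|G/H| = 1


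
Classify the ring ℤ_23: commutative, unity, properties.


ℤ_23 is a commutative ring with unity 1; 23 is prime, so ℤ_23 is a field (hence an integral domain)
Commutative: Yes
Integral domain: Yes
Has unity: Yes

ℤ_23: Commutative=Yes, Unity=Yes


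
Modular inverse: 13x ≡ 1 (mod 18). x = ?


Use the extended Euclidean algorithm to write 1 = 13·s + 18·t; then s mod 18 is the inverse.
Euclidean algorithm:
  13 = 0·18 + 13
  18 = 1·13 + 5
  13 = 2·5 + 3
  5 = 1·3 + 2
  3 = 1·2 + 1
  2 = 2·1 + 0
gcd(13,18) = 1
Back-substitution gives: 13·(7) + 18·(-5) = 1
So 13⁻¹ ≡ 7 ≡ 7 (mod 18)
Check: 13 × 7 = 91 ≡ 1 (mod 18) ✓

13⁻¹ ≡ 7 (mod 18)


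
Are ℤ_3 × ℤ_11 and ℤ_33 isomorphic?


Comparing ℤ_3 × ℤ_11 and ℤ_33:
gcd(3,11) = 1, so ℤ_3 × ℤ_11 ≅ ℤ_33 (CRT)

Yes, ℤ_3 × ℤ_11 ≅ ℤ_33


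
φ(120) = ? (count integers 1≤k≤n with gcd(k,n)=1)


Factor n: 120 = 2^3 × 3 × 5
φ(n) = n · ∏(1 - 1/p) over distinct primes p | n
φ(120) = 120 · (1 - 1/2) · (1 - 1/3) · (1 - 1/5) = 32

φ(120) = 32


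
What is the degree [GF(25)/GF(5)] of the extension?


GF(25) = GF(5^2), so the extension degree is 2

[GF(25)/GF(5)] = 2


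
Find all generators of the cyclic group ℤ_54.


g generates ℤ_n iff gcd(g,n) = 1
Prime factors of 54: 2, 3
Generators are g ∈ {1,...,53} not divisible by any of these primes.
Generators: {1, 5, 7, 11, 13, 17, 19, 23, 25, 29, 31, 35, 37, 41, 43, 47, 49, 53}
Number of generators = φ(54) = 18

Generators of ℤ_54 = {1, 5, 7, 11, 13, 17, 19, 23, 25, 29, 31, 35, 37, 41, 43, 47, 49, 53}


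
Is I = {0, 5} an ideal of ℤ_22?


Check ideal conditions for I = {0, 5} in ℤ_22:
(1) I is an additive subgroup? No
(2) For r ∈ ℤ_22 and a ∈ I: r·a ∈ I? No  [counterexample: r=2, a=5, r·a mod 22 = 10 ∉ I]

No, I is not an ideal of ℤ_22


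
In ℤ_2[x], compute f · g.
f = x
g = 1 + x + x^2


Expand and collect like terms; reduce coefficients mod 2:
x^0: 0·1 = 0 ≡ 0 (mod 2)
x^1: 0·1 + 1·1 = 1 ≡ 1 (mod 2)
x^2: 0·1 + 1·1 = 1 ≡ 1 (mod 2)
x^3: 1·1 = 1 ≡ 1 (mod 2)
Result: x + x^2 + x^3

f · g = x + x^2 + x^3


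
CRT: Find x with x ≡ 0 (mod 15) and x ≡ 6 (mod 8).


m₁ = 15, m₂ = 8, gcd = 1, so CRT applies. M = m₁·m₂ = 120
Let M₁ = M/m₁ = 8, M₂ = M/m₂ = 15
Find y₁ ≡ M₁⁻¹ (mod m₁): 8⁻¹ ≡ 2 (mod 15)
Find y₂ ≡ M₂⁻¹ (mod m₂): 15⁻¹ ≡ 7 (mod 8)
x = a₁·M₁·y₁ + a₂·M₂·y₂ = 0·8·2 + 6·15·7 = 630
Reduce mod 120: x ≡ 30
Check: 30 mod 15 = 0 ✓, 30 mod 8 = 6 ✓

x ≡ 30 (mod 120)


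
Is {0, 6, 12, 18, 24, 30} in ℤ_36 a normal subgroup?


H = {0, 6, 12, 18, 24, 30} in ℤ_36
ℤ_36 is abelian; every subgroup of an abelian group is normal

Yes, normal subgroup


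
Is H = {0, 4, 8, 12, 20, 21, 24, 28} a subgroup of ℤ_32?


Subgroup test for H = {0, 4, 8, 12, 20, 21, 24, 28} in (ℤ_32, +):
(1) 0 ∈ H? Yes
(2) Closure: for all a,b ∈ H, (a+b) mod 32 ∈ H? No  [counterexample: 4 + 12 = 16 ∉ H]
(3) Inverses: for all a ∈ H, -a mod 32 ∈ H? No

No, H is not a subgroup of ℤ_32


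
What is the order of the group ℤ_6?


ℤ_n has n elements.

|ℤ_6| = 6


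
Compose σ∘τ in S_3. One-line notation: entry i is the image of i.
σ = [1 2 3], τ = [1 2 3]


σ∘τ: apply τ first, then σ
1 →τ 1 →σ 1
2 →τ 2 →σ 2
3 →τ 3 →σ 3

σ∘τ = [1 2 3]


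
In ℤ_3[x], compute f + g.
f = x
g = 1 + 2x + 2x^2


Add coefficients mod 3:
x^0: 0 + 1 = 1 (mod 3)
x^1: 1 + 2 = 0 (mod 3)
x^2: 0 + 2 = 2 (mod 3)
Result: 1 + 2x^2

f + g = 1 + 2x^2


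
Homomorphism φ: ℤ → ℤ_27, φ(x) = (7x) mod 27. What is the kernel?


Kernel = preimage of identity
ker(φ) = {x ∈ ℤ : 7x ≡ 0 (mod 27)}. gcd(7,27) = 1, so 7x ≡ 0 (mod 27) ⟺ x ≡ 0 (mod 27/1 = 27). Hence ker(φ) = 27ℤ

ker(φ) = 27ℤ


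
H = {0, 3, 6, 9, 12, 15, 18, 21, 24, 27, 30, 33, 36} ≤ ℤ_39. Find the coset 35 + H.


35 + H = {35 + h (mod 39) : h ∈ H}
35+0=35, 35+3=38, 35+6=2, 35+9=5, 35+12=8, 35+15=11, 35+18=14, 35+21=17, 35+24=20, 35+27=23, 35+30=26, 35+33=29, 35+36=32
35 + H = {2, 5, 8, 11, 14, 17, 20, 23, 26, 29, 32, 35, 38} = 2 + H

35 + H = {2, 5, 8, 11, 14, 17, 20, 23, 26, 29, 32, 35, 38}


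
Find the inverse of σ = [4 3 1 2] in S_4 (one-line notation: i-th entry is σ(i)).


To find σ⁻¹, swap domain and range:
σ(1) = 4 → σ⁻¹(4) = 1
σ(2) = 3 → σ⁻¹(3) = 2
σ(3) = 1 → σ⁻¹(1) = 3
σ(4) = 2 → σ⁻¹(2) = 4

σ⁻¹ = [3 4 2 1]


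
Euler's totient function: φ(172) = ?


Factor n: 172 = 2^2 × 43
φ(n) = n · ∏(1 - 1/p) over distinct primes p | n
φ(172) = 172 · (1 - 1/2) · (1 - 1/43) = 84

φ(172) = 84


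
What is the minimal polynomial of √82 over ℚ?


√82 satisfies x² - 82 = 0, irreducible over ℚ since 82 is squarefree

Minimal polynomial: x² - 82


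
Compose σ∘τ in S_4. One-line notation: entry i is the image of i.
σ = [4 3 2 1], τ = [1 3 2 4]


σ∘τ: apply τ first, then σ
1 →τ 1 →σ 4
2 →τ 3 →σ 2
3 →τ 2 →σ 3
4 →τ 4 →σ 1

σ∘τ = [4 2 3 1]


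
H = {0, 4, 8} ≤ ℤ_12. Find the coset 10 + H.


10 + H = {10 + h (mod 12) : h ∈ H}
10+0=10, 10+4=2, 10+8=6
10 + H = {2, 6, 10} = 2 + H

10 + H = {2, 6, 10}


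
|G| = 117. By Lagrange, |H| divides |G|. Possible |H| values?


Lagrange's theorem: |H| divides |G|
|G| = 117
Divisors of 117: 1, 3, 9, 13, 39, 117

Possible subgroup orders: {1, 3, 9, 13, 39, 117}


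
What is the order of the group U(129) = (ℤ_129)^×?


U(n) is the group of units mod n; |U(n)| = φ(n)
|U(129)| = φ(129) = 84

|U(129) = (ℤ_129)^×| = 84


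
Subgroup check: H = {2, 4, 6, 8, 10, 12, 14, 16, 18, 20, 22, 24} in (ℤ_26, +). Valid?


Subgroup test for H = {2, 4, 6, 8, 10, 12, 14, 16, 18, 20, 22, 24} in (ℤ_26, +):
(1) 0 ∈ H? No
(2) Closure: for all a,b ∈ H, (a+b) mod 26 ∈ H? No  [counterexample: 2 + 24 = 0 ∉ H]
(3) Inverses: for all a ∈ H, -a mod 26 ∈ H? Yes

No, H is not a subgroup of ℤ_26


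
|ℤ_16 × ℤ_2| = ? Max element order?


|ℤ_16 × ℤ_2| = 16 × 2 = 32
Max element order = lcm(16,2) = 16
Cyclic? No (gcd=2)

|ℤ_16×ℤ_2| = 32, max element order = 16


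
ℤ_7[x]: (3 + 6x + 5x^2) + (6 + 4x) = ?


Add coefficients mod 7:
x^0: 3 + 6 = 2 (mod 7)
x^1: 6 + 4 = 3 (mod 7)
x^2: 5 + 0 = 5 (mod 7)
Result: 2 + 3x + 5x^2

f + g = 2 + 3x + 5x^2


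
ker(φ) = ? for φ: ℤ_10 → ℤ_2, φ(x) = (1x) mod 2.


Kernel = preimage of identity
ker(φ) = {x ∈ ℤ_10 : 1x ≡ 0 (mod 2)}. Since 2 | 10, φ is well-defined. The kernel is the cyclic subgroup ⟨2⟩ of ℤ_10 (order 5), i.e. {0, 2, 4, 6, 8}

ker(φ) = {0, 2, 4, 6, 8}


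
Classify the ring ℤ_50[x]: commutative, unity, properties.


ℤ_50 has zero divisors (2·25 ≡ 0), and these lift to constant zero divisors in ℤ_50[x]; so not an integral domain
Commutative: Yes
Integral domain: No
Has unity: Yes

ℤ_50[x]: Commutative=Yes, Unity=Yes


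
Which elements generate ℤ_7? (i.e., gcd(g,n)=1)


g generates ℤ_n iff gcd(g,n) = 1
Checking each g ∈ {1,...,6}:
gcd(1,7) = 1
gcd(2,7) = 1
gcd(3,7) = 1
gcd(4,7) = 1
gcd(5,7) = 1
gcd(6,7) = 1
Generators: {1, 2, 3, 4, 5, 6}
Number of generators = φ(7) = 6

Generators of ℤ_7 = {1, 2, 3, 4, 5, 6}


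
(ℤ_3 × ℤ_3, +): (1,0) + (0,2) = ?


Operation: componentwise addition mod (3, 3)
(1,0) + (0,2) = ((a₁+b₁) mod 3, (a₂+b₂) mod 3) with a = (1,0), b = (0,2)

(1,0) + (0,2) = (1,2)


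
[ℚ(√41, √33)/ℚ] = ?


[ℚ(√41,√33):ℚ] = [ℚ(√41,√33):ℚ(√41)]·[ℚ(√41):ℚ] = 2·2 = 4

[ℚ(√41, √33)/ℚ] = 4


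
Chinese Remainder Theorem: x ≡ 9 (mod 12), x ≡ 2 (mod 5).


m₁ = 12, m₂ = 5, gcd = 1, so CRT applies. M = m₁·m₂ = 60
Let M₁ = M/m₁ = 5, M₂ = M/m₂ = 12
Find y₁ ≡ M₁⁻¹ (mod m₁): 5⁻¹ ≡ 5 (mod 12)
Find y₂ ≡ M₂⁻¹ (mod m₂): 12⁻¹ ≡ 3 (mod 5)
x = a₁·M₁·y₁ + a₂·M₂·y₂ = 9·5·5 + 2·12·3 = 297
Reduce mod 60: x ≡ 57
Check: 57 mod 12 = 9 ✓, 57 mod 5 = 2 ✓

x ≡ 57 (mod 60)


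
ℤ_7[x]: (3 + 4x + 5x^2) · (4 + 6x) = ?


Expand and collect like terms; reduce coefficients mod 7:
x^0: 3·4 = 12 ≡ 5 (mod 7)
x^1: 3·6 + 4·4 = 34 ≡ 6 (mod 7)
x^2: 4·6 + 5·4 = 44 ≡ 2 (mod 7)
x^3: 5·6 = 30 ≡ 2 (mod 7)
Result: 5 + 6x + 2x^2 + 2x^3

f · g = 5 + 6x + 2x^2 + 2x^3


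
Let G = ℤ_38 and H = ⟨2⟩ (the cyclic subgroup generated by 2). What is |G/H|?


|⟨2⟩| = n / gcd(2, 38) = 38 / 2 = 19
H is normal (ℤ_38 is abelian).
|G/H| = |G| / |H| = 38 / 19 = 2

|G/H| = 2


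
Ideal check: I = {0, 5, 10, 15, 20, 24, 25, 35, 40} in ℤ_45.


Check ideal conditions for I = {0, 5, 10, 15, 20, 24, 25, 35, 40} in ℤ_45:
(1) I is an additive subgroup? No
(2) For r ∈ ℤ_45 and a ∈ I: r·a ∈ I? No  [counterexample: r=2, a=15, r·a mod 45 = 30 ∉ I]

No, I is not an ideal of ℤ_45


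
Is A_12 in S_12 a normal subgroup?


H = A_12 in S_12
A_12 has index 2 in S_12, and every subgroup of index 2 is normal

Yes, normal subgroup


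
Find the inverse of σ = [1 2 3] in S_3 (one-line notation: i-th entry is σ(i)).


To find σ⁻¹, swap domain and range:
σ(1) = 1 → σ⁻¹(1) = 1
σ(2) = 2 → σ⁻¹(2) = 2
σ(3) = 3 → σ⁻¹(3) = 3

σ⁻¹ = [1 2 3]


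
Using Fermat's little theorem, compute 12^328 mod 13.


Fermat's little theorem: if p is prime and gcd(a,p)=1, then a^(p-1) ≡ 1 (mod p)
p = 13 is prime, gcd(12,13) = 1
Reduce exponent: 328 mod 12 = 4
So 12^328 ≡ 12^4 (mod 13)
12^4 mod 13 = 1

12^328 ≡ 1 (mod 13)


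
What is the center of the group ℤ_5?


Z(G) = {g ∈ G | gx = xg for all x ∈ G}
ℤ_5 is abelian, so Z(G) = G

Z(ℤ_5) = ℤ_5


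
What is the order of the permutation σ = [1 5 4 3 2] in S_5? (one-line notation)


Cycle decomposition: (2 5) (3 4)
Cycle lengths: 2, 2
Order = lcm(2, 2) = 2

ord(σ) = 2


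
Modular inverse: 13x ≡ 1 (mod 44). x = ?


Use the extended Euclidean algorithm to write 1 = 13·s + 44·t; then s mod 44 is the inverse.
Euclidean algorithm:
  13 = 0·44 + 13
  44 = 3·13 + 5
  13 = 2·5 + 3
  5 = 1·3 + 2
  3 = 1·2 + 1
  2 = 2·1 + 0
gcd(13,44) = 1
Back-substitution gives: 13·(17) + 44·(-5) = 1
So 13⁻¹ ≡ 17 ≡ 17 (mod 44)
Check: 13 × 17 = 221 ≡ 1 (mod 44) ✓

13⁻¹ ≡ 17 (mod 44)


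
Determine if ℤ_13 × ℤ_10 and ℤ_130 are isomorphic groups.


Comparing ℤ_13 × ℤ_10 and ℤ_130:
gcd(13,10) = 1, so ℤ_13 × ℤ_10 ≅ ℤ_130 (CRT)

Yes, ℤ_13 × ℤ_10 ≅ ℤ_130


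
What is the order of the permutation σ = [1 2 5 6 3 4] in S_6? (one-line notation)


Cycle decomposition: (3 5) (4 6)
Cycle lengths: 2, 2
Order = lcm(2, 2) = 2

ord(σ) = 2


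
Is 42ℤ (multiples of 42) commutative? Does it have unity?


42ℤ is a commutative ring under +,× but has no multiplicative identity (1 ∉ 42ℤ); it has no zero divisors, but without unity it is not an integral domain
Commutative: Yes
Integral domain: No
Has unity: No

42ℤ (multiples of 42): Commutative=Yes, Unity=No


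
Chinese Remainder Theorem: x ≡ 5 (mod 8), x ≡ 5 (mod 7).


m₁ = 8, m₂ = 7, gcd = 1, so CRT applies. M = m₁·m₂ = 56
Let M₁ = M/m₁ = 7, M₂ = M/m₂ = 8
Find y₁ ≡ M₁⁻¹ (mod m₁): 7⁻¹ ≡ 7 (mod 8)
Find y₂ ≡ M₂⁻¹ (mod m₂): 8⁻¹ ≡ 1 (mod 7)
x = a₁·M₁·y₁ + a₂·M₂·y₂ = 5·7·7 + 5·8·1 = 285
Reduce mod 56: x ≡ 5
Check: 5 mod 8 = 5 ✓, 5 mod 7 = 5 ✓

x ≡ 5 (mod 56)


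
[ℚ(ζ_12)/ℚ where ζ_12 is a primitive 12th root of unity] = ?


[ℚ(ζ_n):ℚ] = deg Φ_n(x) = φ(n). Here φ(12) = 4

[ℚ(ζ_12)/ℚ where ζ_12 is a primitive 12th root of unity] = 4


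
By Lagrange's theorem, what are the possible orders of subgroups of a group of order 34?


Lagrange's theorem: |H| divides |G|
|G| = 34
Divisors of 34: 1, 2, 17, 34

Possible subgroup orders: {1, 2, 17, 34}


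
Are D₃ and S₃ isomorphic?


Comparing D₃ and S₃:
Both are the unique non-abelian group of order 6

Yes, D₃ ≅ S₃


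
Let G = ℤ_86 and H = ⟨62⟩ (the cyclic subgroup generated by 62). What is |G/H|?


|⟨62⟩| = n / gcd(62, 86) = 86 / 2 = 43
H is normal (ℤ_86 is abelian).
|G/H| = |G| / |H| = 86 / 43 = 2

|G/H| = 2


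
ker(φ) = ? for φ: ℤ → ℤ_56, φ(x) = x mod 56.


Kernel = preimage of identity
ker(φ) = {x ∈ ℤ : x ≡ 0 (mod 56)} = 56ℤ = {0, ±56, ±112, ...}

ker(φ) = 56ℤ


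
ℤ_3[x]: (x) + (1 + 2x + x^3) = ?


Add coefficients mod 3:
x^0: 0 + 1 = 1 (mod 3)
x^1: 1 + 2 = 0 (mod 3)
x^2: 0 + 0 = 0 (mod 3)
x^3: 0 + 1 = 1 (mod 3)
Result: 1 + x^3

f + g = 1 + x^3


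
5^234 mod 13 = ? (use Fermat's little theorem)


Fermat's little theorem: if p is prime and gcd(a,p)=1, then a^(p-1) ≡ 1 (mod p)
p = 13 is prime, gcd(5,13) = 1
Reduce exponent: 234 mod 12 = 6
So 5^234 ≡ 5^6 (mod 13)
5^6 mod 13 = 12

5^234 ≡ 12 (mod 13)


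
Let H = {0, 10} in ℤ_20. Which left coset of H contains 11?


11 + H = {11 + h (mod 20) : h ∈ H}
11+0=11, 11+10=1
11 + H = {1, 11} = 1 + H

11 + H = {1, 11}


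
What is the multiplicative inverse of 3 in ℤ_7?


Use the extended Euclidean algorithm to write 1 = 3·s + 7·t; then s mod 7 is the inverse.
Euclidean algorithm:
  3 = 0·7 + 3
  7 = 2·3 + 1
  3 = 3·1 + 0
gcd(3,7) = 1
Back-substitution gives: 3·(-2) + 7·(1) = 1
So 3⁻¹ ≡ -2 ≡ 5 (mod 7)
Check: 3 × 5 = 15 ≡ 1 (mod 7) ✓

3⁻¹ ≡ 5 (mod 7)


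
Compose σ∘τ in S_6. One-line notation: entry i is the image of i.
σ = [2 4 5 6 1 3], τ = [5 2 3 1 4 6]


σ∘τ: apply τ first, then σ
1 →τ 5 →σ 1
2 →τ 2 →σ 4
3 →τ 3 →σ 5
4 →τ 1 →σ 2
5 →τ 4 →σ 6
6 →τ 6 →σ 3

σ∘τ = [1 4 5 2 6 3]


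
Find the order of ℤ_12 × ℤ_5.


|A × B| = |A| · |B|
|ℤ_12 × ℤ_5| = 12 × 5 = 60

|ℤ_12 × ℤ_5| = 60


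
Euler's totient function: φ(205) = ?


Factor n: 205 = 5 × 41
φ(n) = n · ∏(1 - 1/p) over distinct primes p | n
φ(205) = 205 · (1 - 1/5) · (1 - 1/41) = 160

φ(205) = 160


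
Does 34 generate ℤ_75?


g generates ℤ_n iff gcd(g, n) = 1
gcd(34, 75) = 1
Since gcd = 1, 34 is a generator.

Yes, 34 generates ℤ_75


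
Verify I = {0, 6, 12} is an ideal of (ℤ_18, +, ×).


Check ideal conditions for I = {0, 6, 12} in ℤ_18:
(1) I is an additive subgroup? Yes
(2) For r ∈ ℤ_18 and a ∈ I: r·a ∈ I? Yes

Yes, I is an ideal of ℤ_18


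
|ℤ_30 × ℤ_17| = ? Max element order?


|ℤ_30 × ℤ_17| = 30 × 17 = 510
Max element order = lcm(30,17) = 510
Cyclic? Yes (gcd=1)

|ℤ_30×ℤ_17| = 510, max element order = 510


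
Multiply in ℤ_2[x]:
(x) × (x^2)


Expand and collect like terms; reduce coefficients mod 2:
x^0: 0·0 = 0 ≡ 0 (mod 2)
x^1: 0·0 + 1·0 = 0 ≡ 0 (mod 2)
x^2: 0·1 + 1·0 = 0 ≡ 0 (mod 2)
x^3: 1·1 = 1 ≡ 1 (mod 2)
Result: x^3

f · g = x^3


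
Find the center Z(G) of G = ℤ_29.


Z(G) = {g ∈ G | gx = xg for all x ∈ G}
ℤ_29 is abelian, so Z(G) = G

Z(ℤ_29) = ℤ_29


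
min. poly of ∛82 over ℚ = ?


∛82 satisfies x³ - 82 = 0, irreducible over ℚ (no rational root; 82 is not a perfect cube)

Minimal polynomial: x³ - 82


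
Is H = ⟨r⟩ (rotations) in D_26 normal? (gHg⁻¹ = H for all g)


H = ⟨r⟩ (rotations) in D_26
The rotation subgroup ⟨r⟩ has index 2 in D_26, so it is normal

Yes, normal subgroup


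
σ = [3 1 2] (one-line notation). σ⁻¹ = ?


To find σ⁻¹, swap domain and range:
σ(1) = 3 → σ⁻¹(3) = 1
σ(2) = 1 → σ⁻¹(1) = 2
σ(3) = 2 → σ⁻¹(2) = 3

σ⁻¹ = [2 3 1]


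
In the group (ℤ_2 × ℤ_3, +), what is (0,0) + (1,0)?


Operation: componentwise addition mod (2, 3)
(0,0) + (1,0) = ((a₁+b₁) mod 2, (a₂+b₂) mod 3) with a = (0,0), b = (1,0)

(0,0) + (1,0) = (1,0)


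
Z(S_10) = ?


Z(G) = {g ∈ G | gx = xg for all x ∈ G}
S_n is non-abelian for n ≥ 3; Z(S_10) is trivial

Z(S_10) = {e}


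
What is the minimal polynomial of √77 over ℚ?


√77 satisfies x² - 77 = 0, irreducible over ℚ since 77 is squarefree

Minimal polynomial: x² - 77


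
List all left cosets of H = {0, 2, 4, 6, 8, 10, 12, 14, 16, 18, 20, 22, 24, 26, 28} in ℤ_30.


H = {0, 2, 4, 6, 8, 10, 12, 14, 16, 18, 20, 22, 24, 26, 28}, |H| = 15
Number of cosets = |G|/|H| = 30/15 = 2
0 + H = {0, 2, 4, 6, 8, 10, 12, 14, 16, 18, 20, 22, 24, 26, 28}
1 + H = {1, 3, 5, 7, 9, 11, 13, 15, 17, 19, 21, 23, 25, 27, 29}

Cosets: 0+H={0,2,4,6,8,10,12,14,16,18,20,22,24,26,28}; 1+H={1,3,5,7,9,11,13,15,17,19,21,23,25,27,29}


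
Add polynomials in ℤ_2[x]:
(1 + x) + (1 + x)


Add coefficients mod 2:
x^0: 1 + 1 = 0 (mod 2)
x^1: 1 + 1 = 0 (mod 2)
Result: 0

f + g = 0


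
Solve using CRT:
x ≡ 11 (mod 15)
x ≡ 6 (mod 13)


m₁ = 15, m₂ = 13, gcd = 1, so CRT applies. M = m₁·m₂ = 195
Let M₁ = M/m₁ = 13, M₂ = M/m₂ = 15
Find y₁ ≡ M₁⁻¹ (mod m₁): 13⁻¹ ≡ 7 (mod 15)
Find y₂ ≡ M₂⁻¹ (mod m₂): 15⁻¹ ≡ 7 (mod 13)
x = a₁·M₁·y₁ + a₂·M₂·y₂ = 11·13·7 + 6·15·7 = 1631
Reduce mod 195: x ≡ 71
Check: 71 mod 15 = 11 ✓, 71 mod 13 = 6 ✓

x ≡ 71 (mod 195)


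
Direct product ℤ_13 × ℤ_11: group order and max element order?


|ℤ_13 × ℤ_11| = 13 × 11 = 143
Max element order = lcm(13,11) = 143
Cyclic? Yes (gcd=1)

|ℤ_13×ℤ_11| = 143, max element order = 143


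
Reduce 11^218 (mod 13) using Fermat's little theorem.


Fermat's little theorem: if p is prime and gcd(a,p)=1, then a^(p-1) ≡ 1 (mod p)
p = 13 is prime, gcd(11,13) = 1
Reduce exponent: 218 mod 12 = 2
So 11^218 ≡ 11^2 (mod 13)
11^2 mod 13 = 4

11^218 ≡ 4 (mod 13)


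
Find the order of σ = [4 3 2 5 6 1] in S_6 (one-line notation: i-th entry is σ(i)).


Cycle decomposition: (1 4 5 6) (2 3)
Cycle lengths: 4, 2
Order = lcm(4, 2) = 4

ord(σ) = 4


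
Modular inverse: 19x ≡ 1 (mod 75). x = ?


Use the extended Euclidean algorithm to write 1 = 19·s + 75·t; then s mod 75 is the inverse.
Euclidean algorithm:
  19 = 0·75 + 19
  75 = 3·19 + 18
  19 = 1·18 + 1
  18 = 18·1 + 0
gcd(19,75) = 1
Back-substitution gives: 19·(4) + 75·(-1) = 1
So 19⁻¹ ≡ 4 ≡ 4 (mod 75)
Check: 19 × 4 = 76 ≡ 1 (mod 75) ✓

19⁻¹ ≡ 4 (mod 75)


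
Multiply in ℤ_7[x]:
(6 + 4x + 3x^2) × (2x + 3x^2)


Expand and collect like terms; reduce coefficients mod 7:
x^0: 6·0 = 0 ≡ 0 (mod 7)
x^1: 6·2 + 4·0 = 12 ≡ 5 (mod 7)
x^2: 6·3 + 4·2 + 3·0 = 26 ≡ 5 (mod 7)
x^3: 4·3 + 3·2 = 18 ≡ 4 (mod 7)
x^4: 3·3 = 9 ≡ 2 (mod 7)
Result: 5x + 5x^2 + 4x^3 + 2x^4

f · g = 5x + 5x^2 + 4x^3 + 2x^4


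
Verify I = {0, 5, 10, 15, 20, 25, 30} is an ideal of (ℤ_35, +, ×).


Check ideal conditions for I = {0, 5, 10, 15, 20, 25, 30} in ℤ_35:
(1) I is an additive subgroup? Yes
(2) For r ∈ ℤ_35 and a ∈ I: r·a ∈ I? Yes

Yes, I is an ideal of ℤ_35


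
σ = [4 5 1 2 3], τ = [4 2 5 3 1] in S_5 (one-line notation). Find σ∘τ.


σ∘τ: apply τ first, then σ
1 →τ 4 →σ 2
2 →τ 2 →σ 5
3 →τ 5 →σ 3
4 →τ 3 →σ 1
5 →τ 1 →σ 4

σ∘τ = [2 5 3 1 4]


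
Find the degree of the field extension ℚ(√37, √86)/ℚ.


[ℚ(√37,√86):ℚ] = [ℚ(√37,√86):ℚ(√37)]·[ℚ(√37):ℚ] = 2·2 = 4

[ℚ(√37, √86)/ℚ] = 4


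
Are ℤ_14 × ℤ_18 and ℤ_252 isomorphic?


Comparing ℤ_14 × ℤ_18 and ℤ_252:
gcd(14,18) = 2 ≠ 1. Max element order in ℤ_14×ℤ_18 is lcm(14,18) = 126 < 252, so it has no element of order 252

No, ℤ_14 × ℤ_18 ≇ ℤ_252


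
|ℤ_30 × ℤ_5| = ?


|A × B| = |A| · |B|
|ℤ_30 × ℤ_5| = 30 × 5 = 150

|ℤ_30 × ℤ_5| = 150


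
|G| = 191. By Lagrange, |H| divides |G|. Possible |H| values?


Lagrange's theorem: |H| divides |G|
|G| = 191
Divisors of 191: 1, 191

Possible subgroup orders: {1, 191}


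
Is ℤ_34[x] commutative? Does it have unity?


ℤ_34 has zero divisors (2·17 ≡ 0), and these lift to constant zero divisors in ℤ_34[x]; so not an integral domain
Commutative: Yes
Integral domain: No
Has unity: Yes

ℤ_34[x]: Commutative=Yes, Unity=Yes


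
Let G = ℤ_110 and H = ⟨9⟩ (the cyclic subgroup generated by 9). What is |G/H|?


|⟨9⟩| = n / gcd(9, 110) = 110 / 1 = 110
H is normal (ℤ_110 is abelian).
|G/H| = |G| / |H| = 110 / 110 = 1

|G/H| = 1


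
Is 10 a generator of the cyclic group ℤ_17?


g generates ℤ_n iff gcd(g, n) = 1
gcd(10, 17) = 1
Since gcd = 1, 10 is a generator.

Yes, 10 generates ℤ_17


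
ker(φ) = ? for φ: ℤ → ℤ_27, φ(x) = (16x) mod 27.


Kernel = preimage of identity
ker(φ) = {x ∈ ℤ : 16x ≡ 0 (mod 27)}. gcd(16,27) = 1, so 16x ≡ 0 (mod 27) ⟺ x ≡ 0 (mod 27/1 = 27). Hence ker(φ) = 27ℤ

ker(φ) = 27ℤ


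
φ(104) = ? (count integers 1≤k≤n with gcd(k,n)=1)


Factor n: 104 = 2^3 × 13
φ(n) = n · ∏(1 - 1/p) over distinct primes p | n
φ(104) = 104 · (1 - 1/2) · (1 - 1/13) = 48

φ(104) = 48


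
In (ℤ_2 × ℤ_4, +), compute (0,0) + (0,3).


Operation: componentwise addition mod (2, 4)
(0,0) + (0,3) = ((a₁+b₁) mod 2, (a₂+b₂) mod 4) with a = (0,0), b = (0,3)

(0,0) + (0,3) = (0,3)


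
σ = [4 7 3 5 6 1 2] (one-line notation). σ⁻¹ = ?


To find σ⁻¹, swap domain and range:
σ(1) = 4 → σ⁻¹(4) = 1
σ(2) = 7 → σ⁻¹(7) = 2
σ(3) = 3 → σ⁻¹(3) = 3
σ(4) = 5 → σ⁻¹(5) = 4
σ(5) = 6 → σ⁻¹(6) = 5
σ(6) = 1 → σ⁻¹(1) = 6
σ(7) = 2 → σ⁻¹(2) = 7

σ⁻¹ = [6 7 3 1 4 5 2]


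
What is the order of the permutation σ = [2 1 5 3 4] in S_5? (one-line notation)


Cycle decomposition: (1 2) (3 5 4)
Cycle lengths: 2, 3
Order = lcm(2, 3) = 6

ord(σ) = 6


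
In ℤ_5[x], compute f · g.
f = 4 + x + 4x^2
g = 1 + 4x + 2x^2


Expand and collect like terms; reduce coefficients mod 5:
x^0: 4·1 = 4 ≡ 4 (mod 5)
x^1: 4·4 + 1·1 = 17 ≡ 2 (mod 5)
x^2: 4·2 + 1·4 + 4·1 = 16 ≡ 1 (mod 5)
x^3: 1·2 + 4·4 = 18 ≡ 3 (mod 5)
x^4: 4·2 = 8 ≡ 3 (mod 5)
Result: 4 + 2x + x^2 + 3x^3 + 3x^4

f · g = 4 + 2x + x^2 + 3x^3 + 3x^4


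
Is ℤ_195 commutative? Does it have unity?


ℤ_195 is a commutative ring with unity 1; 195 = 3×65 is composite, so 3·65 ≡ 0 gives zero divisors (not an integral domain)
Commutative: Yes
Integral domain: No
Has unity: Yes

ℤ_195: Commutative=Yes, Unity=Yes


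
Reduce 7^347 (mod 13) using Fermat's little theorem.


Fermat's little theorem: if p is prime and gcd(a,p)=1, then a^(p-1) ≡ 1 (mod p)
p = 13 is prime, gcd(7,13) = 1
Reduce exponent: 347 mod 12 = 11
So 7^347 ≡ 7^11 (mod 13)
7^11 mod 13 = 2

7^347 ≡ 2 (mod 13)


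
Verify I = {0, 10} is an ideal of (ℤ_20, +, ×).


Check ideal conditions for I = {0, 10} in ℤ_20:
(1) I is an additive subgroup? Yes
(2) For r ∈ ℤ_20 and a ∈ I: r·a ∈ I? Yes

Yes, I is an ideal of ℤ_20


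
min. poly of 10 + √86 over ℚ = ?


Let α = 10 + √86. Then α - 10 = √86, so (α - 10)² = 86, giving α² - 20α + 14 = 0. Degree 2 and α ∉ ℚ, so this is the minimal polynomial.

Minimal polynomial: x² - 20x + 14


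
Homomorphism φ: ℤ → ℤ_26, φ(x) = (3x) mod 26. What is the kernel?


Kernel = preimage of identity
ker(φ) = {x ∈ ℤ : 3x ≡ 0 (mod 26)}. gcd(3,26) = 1, so 3x ≡ 0 (mod 26) ⟺ x ≡ 0 (mod 26/1 = 26). Hence ker(φ) = 26ℤ

ker(φ) = 26ℤ


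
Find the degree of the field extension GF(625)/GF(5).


GF(625) = GF(5^4), so the extension degree is 4

[GF(625)/GF(5)] = 4


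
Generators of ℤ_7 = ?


g generates ℤ_n iff gcd(g,n) = 1
Checking each g ∈ {1,...,6}:
gcd(1,7) = 1
gcd(2,7) = 1
gcd(3,7) = 1
gcd(4,7) = 1
gcd(5,7) = 1
gcd(6,7) = 1
Generators: {1, 2, 3, 4, 5, 6}
Number of generators = φ(7) = 6

Generators of ℤ_7 = {1, 2, 3, 4, 5, 6}


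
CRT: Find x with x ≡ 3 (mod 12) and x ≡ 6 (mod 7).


m₁ = 12, m₂ = 7, gcd = 1, so CRT applies. M = m₁·m₂ = 84
Let M₁ = M/m₁ = 7, M₂ = M/m₂ = 12
Find y₁ ≡ M₁⁻¹ (mod m₁): 7⁻¹ ≡ 7 (mod 12)
Find y₂ ≡ M₂⁻¹ (mod m₂): 12⁻¹ ≡ 3 (mod 7)
x = a₁·M₁·y₁ + a₂·M₂·y₂ = 3·7·7 + 6·12·3 = 363
Reduce mod 84: x ≡ 27
Check: 27 mod 12 = 3 ✓, 27 mod 7 = 6 ✓

x ≡ 27 (mod 84)


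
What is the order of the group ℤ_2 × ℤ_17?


|A × B| = |A| · |B|
|ℤ_2 × ℤ_17| = 2 × 17 = 34

|ℤ_2 × ℤ_17| = 34


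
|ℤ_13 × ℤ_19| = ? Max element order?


|ℤ_13 × ℤ_19| = 13 × 19 = 247
Max element order = lcm(13,19) = 247
Cyclic? Yes (gcd=1)

|ℤ_13×ℤ_19| = 247, max element order = 247


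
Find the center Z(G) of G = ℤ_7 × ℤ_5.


Z(G) = {g ∈ G | gx = xg for all x ∈ G}
Direct product of abelian groups is abelian, so Z(G) = G

Z(ℤ_7 × ℤ_5) = ℤ_7 × ℤ_5


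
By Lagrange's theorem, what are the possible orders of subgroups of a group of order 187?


Lagrange's theorem: |H| divides |G|
|G| = 187
Divisors of 187: 1, 11, 17, 187

Possible subgroup orders: {1, 11, 17, 187}


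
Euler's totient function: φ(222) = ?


Factor n: 222 = 2 × 3 × 37
φ(n) = n · ∏(1 - 1/p) over distinct primes p | n
φ(222) = 222 · (1 - 1/2) · (1 - 1/3) · (1 - 1/37) = 72

φ(222) = 72


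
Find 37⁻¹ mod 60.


Use the extended Euclidean algorithm to write 1 = 37·s + 60·t; then s mod 60 is the inverse.
Euclidean algorithm:
  37 = 0·60 + 37
  60 = 1·37 + 23
  37 = 1·23 + 14
  23 = 1·14 + 9
  14 = 1·9 + 5
  9 = 1·5 + 4
  5 = 1·4 + 1
  4 = 4·1 + 0
gcd(37,60) = 1
Back-substitution gives: 37·(13) + 60·(-8) = 1
So 37⁻¹ ≡ 13 ≡ 13 (mod 60)
Check: 37 × 13 = 481 ≡ 1 (mod 60) ✓

37⁻¹ ≡ 13 (mod 60)


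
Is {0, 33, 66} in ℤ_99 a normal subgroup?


H = {0, 33, 66} in ℤ_99
ℤ_99 is abelian; every subgroup of an abelian group is normal

Yes, normal subgroup


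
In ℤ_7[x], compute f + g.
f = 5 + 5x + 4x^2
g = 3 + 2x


Add coefficients mod 7:
x^0: 5 + 3 = 1 (mod 7)
x^1: 5 + 2 = 0 (mod 7)
x^2: 4 + 0 = 4 (mod 7)
Result: 1 + 4x^2

f + g = 1 + 4x^2


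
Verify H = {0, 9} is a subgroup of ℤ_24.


Subgroup test for H = {0, 9} in (ℤ_24, +):
(1) 0 ∈ H? Yes
(2) Closure: for all a,b ∈ H, (a+b) mod 24 ∈ H? No  [counterexample: 9 + 9 = 18 ∉ H]
(3) Inverses: for all a ∈ H, -a mod 24 ∈ H? No

No, H is not a subgroup of ℤ_24


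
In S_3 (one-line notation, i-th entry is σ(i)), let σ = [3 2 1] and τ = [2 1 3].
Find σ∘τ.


σ∘τ: apply τ first, then σ
1 →τ 2 →σ 2
2 →τ 1 →σ 3
3 →τ 3 →σ 1

σ∘τ = [2 3 1]


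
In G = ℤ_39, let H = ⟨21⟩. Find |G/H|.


|⟨21⟩| = n / gcd(21, 39) = 39 / 3 = 13
H is normal (ℤ_39 is abelian).
|G/H| = |G| / |H| = 39 / 13 = 3

|G/H| = 3


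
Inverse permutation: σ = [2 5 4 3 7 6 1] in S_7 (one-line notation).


To find σ⁻¹, swap domain and range:
σ(1) = 2 → σ⁻¹(2) = 1
σ(2) = 5 → σ⁻¹(5) = 2
σ(3) = 4 → σ⁻¹(4) = 3
σ(4) = 3 → σ⁻¹(3) = 4
σ(5) = 7 → σ⁻¹(7) = 5
σ(6) = 6 → σ⁻¹(6) = 6
σ(7) = 1 → σ⁻¹(1) = 7

σ⁻¹ = [7 1 4 3 2 6 5]


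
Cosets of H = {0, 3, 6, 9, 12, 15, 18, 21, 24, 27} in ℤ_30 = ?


H = {0, 3, 6, 9, 12, 15, 18, 21, 24, 27}, |H| = 10
Number of cosets = |G|/|H| = 30/10 = 3
0 + H = {0, 3, 6, 9, 12, 15, 18, 21, 24, 27}
1 + H = {1, 4, 7, 10, 13, 16, 19, 22, 25, 28}
2 + H = {2, 5, 8, 11, 14, 17, 20, 23, 26, 29}

Cosets: 0+H={0,3,6,9,12,15,18,21,24,27}; 1+H={1,4,7,10,13,16,19,22,25,28}; 2+H={2,5,8,11,14,17,20,23,26,29}


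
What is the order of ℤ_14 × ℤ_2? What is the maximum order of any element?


|ℤ_14 × ℤ_2| = 14 × 2 = 28
Max element order = lcm(14,2) = 14
Cyclic? No (gcd=2)

|ℤ_14×ℤ_2| = 28, max element order = 14


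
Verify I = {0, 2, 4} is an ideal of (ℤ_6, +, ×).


Check ideal conditions for I = {0, 2, 4} in ℤ_6:
(1) I is an additive subgroup? Yes
(2) For r ∈ ℤ_6 and a ∈ I: r·a ∈ I? Yes

Yes, I is an ideal of ℤ_6


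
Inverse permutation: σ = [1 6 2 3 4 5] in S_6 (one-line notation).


To find σ⁻¹, swap domain and range:
σ(1) = 1 → σ⁻¹(1) = 1
σ(2) = 6 → σ⁻¹(6) = 2
σ(3) = 2 → σ⁻¹(2) = 3
σ(4) = 3 → σ⁻¹(3) = 4
σ(5) = 4 → σ⁻¹(4) = 5
σ(6) = 5 → σ⁻¹(5) = 6

σ⁻¹ = [1 3 4 5 6 2]


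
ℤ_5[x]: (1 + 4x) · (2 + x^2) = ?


Expand and collect like terms; reduce coefficients mod 5:
x^0: 1·2 = 2 ≡ 2 (mod 5)
x^1: 1·0 + 4·2 = 8 ≡ 3 (mod 5)
x^2: 1·1 + 4·0 = 1 ≡ 1 (mod 5)
x^3: 4·1 = 4 ≡ 4 (mod 5)
Result: 2 + 3x + x^2 + 4x^3

f · g = 2 + 3x + x^2 + 4x^3


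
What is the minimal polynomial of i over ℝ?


i satisfies x² + 1 = 0, irreducible over ℝ

Minimal polynomial: x² + 1


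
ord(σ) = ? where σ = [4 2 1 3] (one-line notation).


Cycle decomposition: (1 4 3)
Cycle lengths: 3
Order = lcm(3) = 3

ord(σ) = 3


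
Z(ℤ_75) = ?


Z(G) = {g ∈ G | gx = xg for all x ∈ G}
ℤ_75 is abelian, so Z(G) = G

Z(ℤ_75) = ℤ_75


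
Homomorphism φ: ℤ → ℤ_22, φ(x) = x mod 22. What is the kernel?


Kernel = preimage of identity
ker(φ) = {x ∈ ℤ : x ≡ 0 (mod 22)} = 22ℤ = {0, ±22, ±44, ...}

ker(φ) = 22ℤ


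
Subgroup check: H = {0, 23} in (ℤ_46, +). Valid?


Subgroup test for H = {0, 23} in (ℤ_46, +):
(1) 0 ∈ H? Yes
(2) Closure: for all a,b ∈ H, (a+b) mod 46 ∈ H? Yes
(3) Inverses: for all a ∈ H, -a mod 46 ∈ H? Yes

Yes, H is a subgroup of ℤ_46


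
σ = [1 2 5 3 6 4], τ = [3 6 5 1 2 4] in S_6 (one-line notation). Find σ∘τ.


σ∘τ: apply τ first, then σ
1 →τ 3 →σ 5
2 →τ 6 →σ 4
3 →τ 5 →σ 6
4 →τ 1 →σ 1
5 →τ 2 →σ 2
6 →τ 4 →σ 3

σ∘τ = [5 4 6 1 2 3]


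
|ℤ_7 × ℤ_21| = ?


|A × B| = |A| · |B|
|ℤ_7 × ℤ_21| = 7 × 21 = 147

|ℤ_7 × ℤ_21| = 147


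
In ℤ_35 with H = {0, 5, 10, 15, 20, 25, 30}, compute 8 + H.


8 + H = {8 + h (mod 35) : h ∈ H}
8+0=8, 8+5=13, 8+10=18, 8+15=23, 8+20=28, 8+25=33, 8+30=3
8 + H = {3, 8, 13, 18, 23, 28, 33} = 3 + H

8 + H = {3, 8, 13, 18, 23, 28, 33}


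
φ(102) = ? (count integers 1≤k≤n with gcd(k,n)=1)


Factor n: 102 = 2 × 3 × 17
φ(n) = n · ∏(1 - 1/p) over distinct primes p | n
φ(102) = 102 · (1 - 1/2) · (1 - 1/3) · (1 - 1/17) = 32

φ(102) = 32


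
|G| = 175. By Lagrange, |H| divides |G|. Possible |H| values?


Lagrange's theorem: |H| divides |G|
|G| = 175
Divisors of 175: 1, 5, 7, 25, 35, 175

Possible subgroup orders: {1, 5, 7, 25, 35, 175}


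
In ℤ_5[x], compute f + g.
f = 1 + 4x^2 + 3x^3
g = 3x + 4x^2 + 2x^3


Add coefficients mod 5:
x^0: 1 + 0 = 1 (mod 5)
x^1: 0 + 3 = 3 (mod 5)
x^2: 4 + 4 = 3 (mod 5)
x^3: 3 + 2 = 0 (mod 5)
Result: 1 + 3x + 3x^2

f + g = 1 + 3x + 3x^2


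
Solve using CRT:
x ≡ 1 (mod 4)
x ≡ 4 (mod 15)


m₁ = 4, m₂ = 15, gcd = 1, so CRT applies. M = m₁·m₂ = 60
Let M₁ = M/m₁ = 15, M₂ = M/m₂ = 4
Find y₁ ≡ M₁⁻¹ (mod m₁): 15⁻¹ ≡ 3 (mod 4)
Find y₂ ≡ M₂⁻¹ (mod m₂): 4⁻¹ ≡ 4 (mod 15)
x = a₁·M₁·y₁ + a₂·M₂·y₂ = 1·15·3 + 4·4·4 = 109
Reduce mod 60: x ≡ 49
Check: 49 mod 4 = 1 ✓, 49 mod 15 = 4 ✓

x ≡ 49 (mod 60)


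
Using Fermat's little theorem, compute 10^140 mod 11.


Fermat's little theorem: if p is prime and gcd(a,p)=1, then a^(p-1) ≡ 1 (mod p)
p = 11 is prime, gcd(10,11) = 1
Reduce exponent: 140 mod 10 = 0
So 10^140 ≡ 10^0 (mod 11)
10^0 = 1

10^140 ≡ 1 (mod 11)


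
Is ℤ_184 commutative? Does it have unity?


ℤ_184 is a commutative ring with unity 1; 184 = 2×92 is composite, so 2·92 ≡ 0 gives zero divisors (not an integral domain)
Commutative: Yes
Integral domain: No
Has unity: Yes

ℤ_184: Commutative=Yes, Unity=Yes


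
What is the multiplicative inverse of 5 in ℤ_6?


Use the extended Euclidean algorithm to write 1 = 5·s + 6·t; then s mod 6 is the inverse.
Euclidean algorithm:
  5 = 0·6 + 5
  6 = 1·5 + 1
  5 = 5·1 + 0
gcd(5,6) = 1
Back-substitution gives: 5·(-1) + 6·(1) = 1
So 5⁻¹ ≡ -1 ≡ 5 (mod 6)
Check: 5 × 5 = 25 ≡ 1 (mod 6) ✓

5⁻¹ ≡ 5 (mod 6)


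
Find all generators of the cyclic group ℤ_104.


g generates ℤ_n iff gcd(g,n) = 1
Prime factors of 104: 2, 13
Generators are g ∈ {1,...,103} not divisible by any of these primes.
Generators: {1, 3, 5, 7, 9, 11, 15, 17, 19, 21, 23, 25, 27, 29, 31, 33, 35, 37, 41, 43, 45, 47, 49, 51, 53, 55, 57, 59, 61, 63, 67, 69, 71, 73, 75, 77, 79, 81, 83, 85, 87, 89, 93, 95, 97, 99, 101, 103}
Number of generators = φ(104) = 48

Generators of ℤ_104 = {1, 3, 5, 7, 9, 11, 15, 17, 19, 21, 23, 25, 27, 29, 31, 33, 35, 37, 41, 43, 45, 47, 49, 51, 53, 55, 57, 59, 61, 63, 67, 69, 71, 73, 75, 77, 79, 81, 83, 85, 87, 89, 93, 95, 97, 99, 101, 103}


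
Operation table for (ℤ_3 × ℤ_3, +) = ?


Elements: {(0,0), (0,1), (0,2), (1,0), (1,1), (1,2), (2,0), (2,1), (2,2)}
Operation: componentwise addition mod (3, 3)
Entry (a, b) = ((a₁+b₁) mod 3, (a₂+b₂) mod 3)

Cayley table:
      | (0,0) | (0,1) | (0,2) | (1,0) | (1,1) | (1,2) | (2,0) | (2,1) | (2,2)
(0,0) | (0,0) | (0,1) | (0,2) | (1,0) | (1,1) | (1,2) | (2,0) | (2,1) | (2,2)
(0,1) | (0,1) | (0,2) | (0,0) | (1,1) | (1,2) | (1,0) | (2,1) | (2,2) | (2,0)
(0,2) | (0,2) | (0,0) | (0,1) | (1,2) | (1,0) | (1,1) | (2,2) | (2,0) | (2,1)
(1,0) | (1,0) | (1,1) | (1,2) | (2,0) | (2,1) | (2,2) | (0,0) | (0,1) | (0,2)
(1,1) | (1,1) | (1,2) | (1,0) | (2,1) | (2,2) | (2,0) | (0,1) | (0,2) | (0,0)
(1,2) | (1,2) | (1,0) | (1,1) | (2,2) | (2,0) | (2,1) | (0,2) | (0,0) | (0,1)
(2,0) | (2,0) | (2,1) | (2,2) | (0,0) | (0,1) | (0,2) | (1,0) | (1,1) | (1,2)
(2,1) | (2,1) | (2,2) | (2,0) | (0,1) | (0,2) | (0,0) | (1,1) | (1,2) | (1,0)
(2,2) | (2,2) | (2,0) | (2,1) | (0,2) | (0,0) | (0,1) | (1,2) | (1,0) | (1,1)


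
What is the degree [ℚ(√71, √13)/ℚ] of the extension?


[ℚ(√71,√13):ℚ] = [ℚ(√71,√13):ℚ(√71)]·[ℚ(√71):ℚ] = 2·2 = 4

[ℚ(√71, √13)/ℚ] = 4


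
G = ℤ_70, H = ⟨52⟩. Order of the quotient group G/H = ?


|⟨52⟩| = n / gcd(52, 70) = 70 / 2 = 35
H is normal (ℤ_70 is abelian).
|G/H| = |G| / |H| = 70 / 35 = 2

|G/H| = 2
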